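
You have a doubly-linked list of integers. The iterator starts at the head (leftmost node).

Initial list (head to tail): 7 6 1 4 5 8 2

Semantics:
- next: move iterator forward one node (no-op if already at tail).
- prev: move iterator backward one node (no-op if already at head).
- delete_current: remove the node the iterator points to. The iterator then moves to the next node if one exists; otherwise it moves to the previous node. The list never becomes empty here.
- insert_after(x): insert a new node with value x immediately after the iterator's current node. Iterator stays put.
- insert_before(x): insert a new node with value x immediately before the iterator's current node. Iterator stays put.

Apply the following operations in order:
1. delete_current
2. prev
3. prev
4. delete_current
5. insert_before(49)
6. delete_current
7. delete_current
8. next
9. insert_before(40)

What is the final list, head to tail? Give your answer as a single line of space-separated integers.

After 1 (delete_current): list=[6, 1, 4, 5, 8, 2] cursor@6
After 2 (prev): list=[6, 1, 4, 5, 8, 2] cursor@6
After 3 (prev): list=[6, 1, 4, 5, 8, 2] cursor@6
After 4 (delete_current): list=[1, 4, 5, 8, 2] cursor@1
After 5 (insert_before(49)): list=[49, 1, 4, 5, 8, 2] cursor@1
After 6 (delete_current): list=[49, 4, 5, 8, 2] cursor@4
After 7 (delete_current): list=[49, 5, 8, 2] cursor@5
After 8 (next): list=[49, 5, 8, 2] cursor@8
After 9 (insert_before(40)): list=[49, 5, 40, 8, 2] cursor@8

Answer: 49 5 40 8 2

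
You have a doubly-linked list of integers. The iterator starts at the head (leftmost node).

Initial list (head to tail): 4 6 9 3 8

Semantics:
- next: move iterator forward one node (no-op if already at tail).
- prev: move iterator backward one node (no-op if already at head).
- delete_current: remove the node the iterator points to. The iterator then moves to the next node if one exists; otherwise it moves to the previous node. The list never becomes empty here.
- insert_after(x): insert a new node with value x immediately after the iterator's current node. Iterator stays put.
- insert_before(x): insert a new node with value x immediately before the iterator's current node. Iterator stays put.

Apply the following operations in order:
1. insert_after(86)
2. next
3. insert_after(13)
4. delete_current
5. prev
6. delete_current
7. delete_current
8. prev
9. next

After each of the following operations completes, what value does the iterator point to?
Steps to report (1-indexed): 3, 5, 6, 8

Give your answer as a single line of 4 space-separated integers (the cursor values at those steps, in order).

Answer: 86 4 13 6

Derivation:
After 1 (insert_after(86)): list=[4, 86, 6, 9, 3, 8] cursor@4
After 2 (next): list=[4, 86, 6, 9, 3, 8] cursor@86
After 3 (insert_after(13)): list=[4, 86, 13, 6, 9, 3, 8] cursor@86
After 4 (delete_current): list=[4, 13, 6, 9, 3, 8] cursor@13
After 5 (prev): list=[4, 13, 6, 9, 3, 8] cursor@4
After 6 (delete_current): list=[13, 6, 9, 3, 8] cursor@13
After 7 (delete_current): list=[6, 9, 3, 8] cursor@6
After 8 (prev): list=[6, 9, 3, 8] cursor@6
After 9 (next): list=[6, 9, 3, 8] cursor@9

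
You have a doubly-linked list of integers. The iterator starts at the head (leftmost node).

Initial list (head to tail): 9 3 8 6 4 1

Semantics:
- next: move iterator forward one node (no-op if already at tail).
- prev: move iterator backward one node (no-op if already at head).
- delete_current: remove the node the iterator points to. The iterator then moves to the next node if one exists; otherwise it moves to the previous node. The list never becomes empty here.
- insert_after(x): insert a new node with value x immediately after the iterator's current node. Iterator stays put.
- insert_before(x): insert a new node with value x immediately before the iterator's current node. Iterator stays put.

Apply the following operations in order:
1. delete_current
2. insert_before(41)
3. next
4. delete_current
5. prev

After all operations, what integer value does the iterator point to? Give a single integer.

After 1 (delete_current): list=[3, 8, 6, 4, 1] cursor@3
After 2 (insert_before(41)): list=[41, 3, 8, 6, 4, 1] cursor@3
After 3 (next): list=[41, 3, 8, 6, 4, 1] cursor@8
After 4 (delete_current): list=[41, 3, 6, 4, 1] cursor@6
After 5 (prev): list=[41, 3, 6, 4, 1] cursor@3

Answer: 3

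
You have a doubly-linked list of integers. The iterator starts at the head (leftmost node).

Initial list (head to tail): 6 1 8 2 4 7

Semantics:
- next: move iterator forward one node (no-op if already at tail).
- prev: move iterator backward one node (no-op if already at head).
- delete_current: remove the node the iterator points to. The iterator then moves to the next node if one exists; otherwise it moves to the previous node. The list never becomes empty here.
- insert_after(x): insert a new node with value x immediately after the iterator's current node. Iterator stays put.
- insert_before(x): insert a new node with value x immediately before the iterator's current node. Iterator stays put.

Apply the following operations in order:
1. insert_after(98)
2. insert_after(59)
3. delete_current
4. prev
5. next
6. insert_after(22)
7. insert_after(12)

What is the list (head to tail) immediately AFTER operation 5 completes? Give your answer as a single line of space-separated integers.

Answer: 59 98 1 8 2 4 7

Derivation:
After 1 (insert_after(98)): list=[6, 98, 1, 8, 2, 4, 7] cursor@6
After 2 (insert_after(59)): list=[6, 59, 98, 1, 8, 2, 4, 7] cursor@6
After 3 (delete_current): list=[59, 98, 1, 8, 2, 4, 7] cursor@59
After 4 (prev): list=[59, 98, 1, 8, 2, 4, 7] cursor@59
After 5 (next): list=[59, 98, 1, 8, 2, 4, 7] cursor@98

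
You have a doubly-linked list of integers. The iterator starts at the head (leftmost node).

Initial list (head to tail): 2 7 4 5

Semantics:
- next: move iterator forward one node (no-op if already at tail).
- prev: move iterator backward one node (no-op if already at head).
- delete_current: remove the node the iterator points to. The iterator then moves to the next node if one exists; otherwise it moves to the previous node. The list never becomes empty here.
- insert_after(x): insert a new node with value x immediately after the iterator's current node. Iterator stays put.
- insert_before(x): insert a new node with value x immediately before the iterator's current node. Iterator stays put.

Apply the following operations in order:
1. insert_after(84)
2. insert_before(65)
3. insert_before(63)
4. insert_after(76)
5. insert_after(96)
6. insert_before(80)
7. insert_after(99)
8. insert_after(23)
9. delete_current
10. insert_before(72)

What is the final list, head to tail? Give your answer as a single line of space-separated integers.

Answer: 65 63 80 72 23 99 96 76 84 7 4 5

Derivation:
After 1 (insert_after(84)): list=[2, 84, 7, 4, 5] cursor@2
After 2 (insert_before(65)): list=[65, 2, 84, 7, 4, 5] cursor@2
After 3 (insert_before(63)): list=[65, 63, 2, 84, 7, 4, 5] cursor@2
After 4 (insert_after(76)): list=[65, 63, 2, 76, 84, 7, 4, 5] cursor@2
After 5 (insert_after(96)): list=[65, 63, 2, 96, 76, 84, 7, 4, 5] cursor@2
After 6 (insert_before(80)): list=[65, 63, 80, 2, 96, 76, 84, 7, 4, 5] cursor@2
After 7 (insert_after(99)): list=[65, 63, 80, 2, 99, 96, 76, 84, 7, 4, 5] cursor@2
After 8 (insert_after(23)): list=[65, 63, 80, 2, 23, 99, 96, 76, 84, 7, 4, 5] cursor@2
After 9 (delete_current): list=[65, 63, 80, 23, 99, 96, 76, 84, 7, 4, 5] cursor@23
After 10 (insert_before(72)): list=[65, 63, 80, 72, 23, 99, 96, 76, 84, 7, 4, 5] cursor@23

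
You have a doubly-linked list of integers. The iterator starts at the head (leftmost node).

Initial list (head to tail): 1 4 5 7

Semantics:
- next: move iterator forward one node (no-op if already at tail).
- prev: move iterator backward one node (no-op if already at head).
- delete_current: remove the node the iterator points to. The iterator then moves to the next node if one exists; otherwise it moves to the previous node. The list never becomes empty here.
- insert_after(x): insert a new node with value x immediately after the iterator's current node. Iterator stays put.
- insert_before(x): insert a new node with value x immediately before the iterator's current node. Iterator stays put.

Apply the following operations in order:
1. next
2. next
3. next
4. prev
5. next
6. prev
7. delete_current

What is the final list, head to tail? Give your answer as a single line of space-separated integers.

After 1 (next): list=[1, 4, 5, 7] cursor@4
After 2 (next): list=[1, 4, 5, 7] cursor@5
After 3 (next): list=[1, 4, 5, 7] cursor@7
After 4 (prev): list=[1, 4, 5, 7] cursor@5
After 5 (next): list=[1, 4, 5, 7] cursor@7
After 6 (prev): list=[1, 4, 5, 7] cursor@5
After 7 (delete_current): list=[1, 4, 7] cursor@7

Answer: 1 4 7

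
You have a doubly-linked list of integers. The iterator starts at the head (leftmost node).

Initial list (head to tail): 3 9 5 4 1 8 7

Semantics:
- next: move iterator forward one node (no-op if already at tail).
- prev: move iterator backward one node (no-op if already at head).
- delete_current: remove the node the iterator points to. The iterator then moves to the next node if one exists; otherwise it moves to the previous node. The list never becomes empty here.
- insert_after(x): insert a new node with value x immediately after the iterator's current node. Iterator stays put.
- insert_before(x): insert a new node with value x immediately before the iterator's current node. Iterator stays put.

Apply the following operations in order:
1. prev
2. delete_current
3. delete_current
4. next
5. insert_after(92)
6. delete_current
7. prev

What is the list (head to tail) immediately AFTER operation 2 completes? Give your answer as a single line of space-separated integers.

Answer: 9 5 4 1 8 7

Derivation:
After 1 (prev): list=[3, 9, 5, 4, 1, 8, 7] cursor@3
After 2 (delete_current): list=[9, 5, 4, 1, 8, 7] cursor@9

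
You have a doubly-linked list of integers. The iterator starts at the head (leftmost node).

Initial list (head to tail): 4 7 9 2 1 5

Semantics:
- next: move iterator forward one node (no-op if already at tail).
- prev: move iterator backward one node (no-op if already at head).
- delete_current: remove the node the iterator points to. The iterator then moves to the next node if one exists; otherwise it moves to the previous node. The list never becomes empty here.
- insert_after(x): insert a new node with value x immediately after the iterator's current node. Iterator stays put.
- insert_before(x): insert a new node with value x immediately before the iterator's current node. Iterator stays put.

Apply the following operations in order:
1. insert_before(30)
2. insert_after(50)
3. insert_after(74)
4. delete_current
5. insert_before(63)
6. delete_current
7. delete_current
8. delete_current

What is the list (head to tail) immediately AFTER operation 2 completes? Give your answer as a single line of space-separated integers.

Answer: 30 4 50 7 9 2 1 5

Derivation:
After 1 (insert_before(30)): list=[30, 4, 7, 9, 2, 1, 5] cursor@4
After 2 (insert_after(50)): list=[30, 4, 50, 7, 9, 2, 1, 5] cursor@4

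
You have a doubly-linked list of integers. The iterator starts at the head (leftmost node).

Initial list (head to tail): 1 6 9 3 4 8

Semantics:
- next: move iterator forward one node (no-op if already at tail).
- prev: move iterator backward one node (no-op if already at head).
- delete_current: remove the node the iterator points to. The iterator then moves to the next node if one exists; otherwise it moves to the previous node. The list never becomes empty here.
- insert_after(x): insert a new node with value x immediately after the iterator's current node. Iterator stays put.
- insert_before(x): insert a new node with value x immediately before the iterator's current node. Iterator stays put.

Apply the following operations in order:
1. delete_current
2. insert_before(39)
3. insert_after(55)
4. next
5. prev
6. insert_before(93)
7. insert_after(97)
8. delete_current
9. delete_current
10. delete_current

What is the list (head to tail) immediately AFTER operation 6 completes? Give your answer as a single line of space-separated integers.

After 1 (delete_current): list=[6, 9, 3, 4, 8] cursor@6
After 2 (insert_before(39)): list=[39, 6, 9, 3, 4, 8] cursor@6
After 3 (insert_after(55)): list=[39, 6, 55, 9, 3, 4, 8] cursor@6
After 4 (next): list=[39, 6, 55, 9, 3, 4, 8] cursor@55
After 5 (prev): list=[39, 6, 55, 9, 3, 4, 8] cursor@6
After 6 (insert_before(93)): list=[39, 93, 6, 55, 9, 3, 4, 8] cursor@6

Answer: 39 93 6 55 9 3 4 8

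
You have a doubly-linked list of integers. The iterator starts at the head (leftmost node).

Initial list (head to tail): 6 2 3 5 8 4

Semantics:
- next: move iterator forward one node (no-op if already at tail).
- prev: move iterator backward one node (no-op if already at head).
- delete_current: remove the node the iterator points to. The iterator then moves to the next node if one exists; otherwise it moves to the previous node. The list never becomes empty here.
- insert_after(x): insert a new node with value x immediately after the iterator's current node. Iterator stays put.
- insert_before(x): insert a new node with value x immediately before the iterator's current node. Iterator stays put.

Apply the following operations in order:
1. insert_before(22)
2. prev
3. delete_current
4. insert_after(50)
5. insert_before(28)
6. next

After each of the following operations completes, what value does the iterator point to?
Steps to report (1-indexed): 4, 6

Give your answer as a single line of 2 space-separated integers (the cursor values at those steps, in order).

After 1 (insert_before(22)): list=[22, 6, 2, 3, 5, 8, 4] cursor@6
After 2 (prev): list=[22, 6, 2, 3, 5, 8, 4] cursor@22
After 3 (delete_current): list=[6, 2, 3, 5, 8, 4] cursor@6
After 4 (insert_after(50)): list=[6, 50, 2, 3, 5, 8, 4] cursor@6
After 5 (insert_before(28)): list=[28, 6, 50, 2, 3, 5, 8, 4] cursor@6
After 6 (next): list=[28, 6, 50, 2, 3, 5, 8, 4] cursor@50

Answer: 6 50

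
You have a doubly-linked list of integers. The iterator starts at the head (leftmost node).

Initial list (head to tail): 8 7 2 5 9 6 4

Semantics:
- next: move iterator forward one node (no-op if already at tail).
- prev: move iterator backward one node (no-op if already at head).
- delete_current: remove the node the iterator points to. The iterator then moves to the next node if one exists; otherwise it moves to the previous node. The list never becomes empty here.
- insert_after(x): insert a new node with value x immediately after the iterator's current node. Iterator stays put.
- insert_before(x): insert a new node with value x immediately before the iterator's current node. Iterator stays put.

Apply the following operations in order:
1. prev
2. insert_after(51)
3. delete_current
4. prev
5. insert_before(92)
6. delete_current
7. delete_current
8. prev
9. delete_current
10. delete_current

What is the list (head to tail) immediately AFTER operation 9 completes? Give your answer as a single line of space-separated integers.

Answer: 2 5 9 6 4

Derivation:
After 1 (prev): list=[8, 7, 2, 5, 9, 6, 4] cursor@8
After 2 (insert_after(51)): list=[8, 51, 7, 2, 5, 9, 6, 4] cursor@8
After 3 (delete_current): list=[51, 7, 2, 5, 9, 6, 4] cursor@51
After 4 (prev): list=[51, 7, 2, 5, 9, 6, 4] cursor@51
After 5 (insert_before(92)): list=[92, 51, 7, 2, 5, 9, 6, 4] cursor@51
After 6 (delete_current): list=[92, 7, 2, 5, 9, 6, 4] cursor@7
After 7 (delete_current): list=[92, 2, 5, 9, 6, 4] cursor@2
After 8 (prev): list=[92, 2, 5, 9, 6, 4] cursor@92
After 9 (delete_current): list=[2, 5, 9, 6, 4] cursor@2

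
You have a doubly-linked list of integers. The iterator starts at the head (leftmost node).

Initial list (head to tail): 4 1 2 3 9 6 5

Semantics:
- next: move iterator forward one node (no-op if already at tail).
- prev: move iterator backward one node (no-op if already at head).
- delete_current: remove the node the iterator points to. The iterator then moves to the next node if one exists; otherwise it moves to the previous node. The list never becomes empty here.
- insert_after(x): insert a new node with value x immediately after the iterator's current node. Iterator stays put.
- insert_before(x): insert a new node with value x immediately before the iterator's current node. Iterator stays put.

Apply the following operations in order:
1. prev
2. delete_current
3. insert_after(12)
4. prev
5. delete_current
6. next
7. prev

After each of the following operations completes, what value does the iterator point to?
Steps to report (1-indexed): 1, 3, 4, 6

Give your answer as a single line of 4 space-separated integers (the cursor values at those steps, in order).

After 1 (prev): list=[4, 1, 2, 3, 9, 6, 5] cursor@4
After 2 (delete_current): list=[1, 2, 3, 9, 6, 5] cursor@1
After 3 (insert_after(12)): list=[1, 12, 2, 3, 9, 6, 5] cursor@1
After 4 (prev): list=[1, 12, 2, 3, 9, 6, 5] cursor@1
After 5 (delete_current): list=[12, 2, 3, 9, 6, 5] cursor@12
After 6 (next): list=[12, 2, 3, 9, 6, 5] cursor@2
After 7 (prev): list=[12, 2, 3, 9, 6, 5] cursor@12

Answer: 4 1 1 2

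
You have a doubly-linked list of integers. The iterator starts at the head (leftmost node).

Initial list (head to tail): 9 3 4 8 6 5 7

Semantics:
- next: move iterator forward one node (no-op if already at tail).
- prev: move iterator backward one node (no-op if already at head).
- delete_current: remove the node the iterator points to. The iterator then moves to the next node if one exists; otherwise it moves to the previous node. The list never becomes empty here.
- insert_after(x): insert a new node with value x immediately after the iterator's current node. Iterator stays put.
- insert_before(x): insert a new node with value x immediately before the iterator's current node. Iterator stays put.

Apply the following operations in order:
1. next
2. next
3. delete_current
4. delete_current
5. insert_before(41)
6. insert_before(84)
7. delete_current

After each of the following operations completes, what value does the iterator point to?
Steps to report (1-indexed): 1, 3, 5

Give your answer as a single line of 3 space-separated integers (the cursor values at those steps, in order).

Answer: 3 8 6

Derivation:
After 1 (next): list=[9, 3, 4, 8, 6, 5, 7] cursor@3
After 2 (next): list=[9, 3, 4, 8, 6, 5, 7] cursor@4
After 3 (delete_current): list=[9, 3, 8, 6, 5, 7] cursor@8
After 4 (delete_current): list=[9, 3, 6, 5, 7] cursor@6
After 5 (insert_before(41)): list=[9, 3, 41, 6, 5, 7] cursor@6
After 6 (insert_before(84)): list=[9, 3, 41, 84, 6, 5, 7] cursor@6
After 7 (delete_current): list=[9, 3, 41, 84, 5, 7] cursor@5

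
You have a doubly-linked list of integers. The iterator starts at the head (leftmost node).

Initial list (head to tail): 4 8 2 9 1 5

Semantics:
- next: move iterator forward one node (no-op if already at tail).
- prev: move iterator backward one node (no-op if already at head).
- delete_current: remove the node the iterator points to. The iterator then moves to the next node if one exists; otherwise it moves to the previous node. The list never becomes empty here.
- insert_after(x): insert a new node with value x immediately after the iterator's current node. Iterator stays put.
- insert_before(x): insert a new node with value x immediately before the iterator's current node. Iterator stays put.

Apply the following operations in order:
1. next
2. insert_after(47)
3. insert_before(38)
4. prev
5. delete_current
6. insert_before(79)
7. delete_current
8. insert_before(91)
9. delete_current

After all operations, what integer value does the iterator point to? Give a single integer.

After 1 (next): list=[4, 8, 2, 9, 1, 5] cursor@8
After 2 (insert_after(47)): list=[4, 8, 47, 2, 9, 1, 5] cursor@8
After 3 (insert_before(38)): list=[4, 38, 8, 47, 2, 9, 1, 5] cursor@8
After 4 (prev): list=[4, 38, 8, 47, 2, 9, 1, 5] cursor@38
After 5 (delete_current): list=[4, 8, 47, 2, 9, 1, 5] cursor@8
After 6 (insert_before(79)): list=[4, 79, 8, 47, 2, 9, 1, 5] cursor@8
After 7 (delete_current): list=[4, 79, 47, 2, 9, 1, 5] cursor@47
After 8 (insert_before(91)): list=[4, 79, 91, 47, 2, 9, 1, 5] cursor@47
After 9 (delete_current): list=[4, 79, 91, 2, 9, 1, 5] cursor@2

Answer: 2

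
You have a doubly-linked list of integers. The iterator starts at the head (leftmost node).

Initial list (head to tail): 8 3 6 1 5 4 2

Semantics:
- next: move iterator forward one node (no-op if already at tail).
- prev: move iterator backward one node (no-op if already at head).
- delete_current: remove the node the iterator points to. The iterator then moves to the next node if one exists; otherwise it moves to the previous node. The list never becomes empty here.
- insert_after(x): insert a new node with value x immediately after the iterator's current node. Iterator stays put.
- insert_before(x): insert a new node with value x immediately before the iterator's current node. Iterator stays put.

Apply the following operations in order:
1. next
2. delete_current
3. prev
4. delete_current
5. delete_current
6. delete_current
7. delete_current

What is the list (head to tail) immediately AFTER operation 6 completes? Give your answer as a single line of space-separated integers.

Answer: 5 4 2

Derivation:
After 1 (next): list=[8, 3, 6, 1, 5, 4, 2] cursor@3
After 2 (delete_current): list=[8, 6, 1, 5, 4, 2] cursor@6
After 3 (prev): list=[8, 6, 1, 5, 4, 2] cursor@8
After 4 (delete_current): list=[6, 1, 5, 4, 2] cursor@6
After 5 (delete_current): list=[1, 5, 4, 2] cursor@1
After 6 (delete_current): list=[5, 4, 2] cursor@5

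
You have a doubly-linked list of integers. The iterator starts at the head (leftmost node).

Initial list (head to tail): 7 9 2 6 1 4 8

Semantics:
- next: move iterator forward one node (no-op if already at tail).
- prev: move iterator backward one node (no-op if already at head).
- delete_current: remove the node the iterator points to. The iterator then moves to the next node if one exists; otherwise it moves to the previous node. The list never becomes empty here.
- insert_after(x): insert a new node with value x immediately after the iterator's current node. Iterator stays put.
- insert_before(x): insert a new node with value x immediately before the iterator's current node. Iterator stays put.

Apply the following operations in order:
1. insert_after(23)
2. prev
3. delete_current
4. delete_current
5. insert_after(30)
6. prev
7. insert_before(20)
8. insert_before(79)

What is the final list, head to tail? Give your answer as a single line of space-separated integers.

After 1 (insert_after(23)): list=[7, 23, 9, 2, 6, 1, 4, 8] cursor@7
After 2 (prev): list=[7, 23, 9, 2, 6, 1, 4, 8] cursor@7
After 3 (delete_current): list=[23, 9, 2, 6, 1, 4, 8] cursor@23
After 4 (delete_current): list=[9, 2, 6, 1, 4, 8] cursor@9
After 5 (insert_after(30)): list=[9, 30, 2, 6, 1, 4, 8] cursor@9
After 6 (prev): list=[9, 30, 2, 6, 1, 4, 8] cursor@9
After 7 (insert_before(20)): list=[20, 9, 30, 2, 6, 1, 4, 8] cursor@9
After 8 (insert_before(79)): list=[20, 79, 9, 30, 2, 6, 1, 4, 8] cursor@9

Answer: 20 79 9 30 2 6 1 4 8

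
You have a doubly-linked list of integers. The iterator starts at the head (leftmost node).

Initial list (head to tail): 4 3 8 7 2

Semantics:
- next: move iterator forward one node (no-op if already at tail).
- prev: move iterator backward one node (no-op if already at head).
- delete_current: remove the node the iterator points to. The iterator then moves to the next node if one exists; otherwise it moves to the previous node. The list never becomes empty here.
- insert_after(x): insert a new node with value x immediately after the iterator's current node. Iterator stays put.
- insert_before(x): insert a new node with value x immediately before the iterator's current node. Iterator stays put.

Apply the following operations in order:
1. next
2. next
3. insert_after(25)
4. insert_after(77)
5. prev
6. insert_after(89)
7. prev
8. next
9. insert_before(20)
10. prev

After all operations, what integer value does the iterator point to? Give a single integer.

After 1 (next): list=[4, 3, 8, 7, 2] cursor@3
After 2 (next): list=[4, 3, 8, 7, 2] cursor@8
After 3 (insert_after(25)): list=[4, 3, 8, 25, 7, 2] cursor@8
After 4 (insert_after(77)): list=[4, 3, 8, 77, 25, 7, 2] cursor@8
After 5 (prev): list=[4, 3, 8, 77, 25, 7, 2] cursor@3
After 6 (insert_after(89)): list=[4, 3, 89, 8, 77, 25, 7, 2] cursor@3
After 7 (prev): list=[4, 3, 89, 8, 77, 25, 7, 2] cursor@4
After 8 (next): list=[4, 3, 89, 8, 77, 25, 7, 2] cursor@3
After 9 (insert_before(20)): list=[4, 20, 3, 89, 8, 77, 25, 7, 2] cursor@3
After 10 (prev): list=[4, 20, 3, 89, 8, 77, 25, 7, 2] cursor@20

Answer: 20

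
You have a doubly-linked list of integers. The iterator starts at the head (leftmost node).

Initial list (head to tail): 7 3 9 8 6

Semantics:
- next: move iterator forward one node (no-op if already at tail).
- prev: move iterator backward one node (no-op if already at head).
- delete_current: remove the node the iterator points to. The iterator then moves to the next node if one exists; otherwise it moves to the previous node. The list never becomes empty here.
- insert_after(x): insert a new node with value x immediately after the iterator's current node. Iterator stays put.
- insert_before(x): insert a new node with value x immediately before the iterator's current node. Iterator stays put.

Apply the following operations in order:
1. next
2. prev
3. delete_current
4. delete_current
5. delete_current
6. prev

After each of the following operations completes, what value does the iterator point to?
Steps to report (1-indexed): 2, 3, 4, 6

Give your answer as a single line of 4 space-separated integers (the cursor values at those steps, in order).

After 1 (next): list=[7, 3, 9, 8, 6] cursor@3
After 2 (prev): list=[7, 3, 9, 8, 6] cursor@7
After 3 (delete_current): list=[3, 9, 8, 6] cursor@3
After 4 (delete_current): list=[9, 8, 6] cursor@9
After 5 (delete_current): list=[8, 6] cursor@8
After 6 (prev): list=[8, 6] cursor@8

Answer: 7 3 9 8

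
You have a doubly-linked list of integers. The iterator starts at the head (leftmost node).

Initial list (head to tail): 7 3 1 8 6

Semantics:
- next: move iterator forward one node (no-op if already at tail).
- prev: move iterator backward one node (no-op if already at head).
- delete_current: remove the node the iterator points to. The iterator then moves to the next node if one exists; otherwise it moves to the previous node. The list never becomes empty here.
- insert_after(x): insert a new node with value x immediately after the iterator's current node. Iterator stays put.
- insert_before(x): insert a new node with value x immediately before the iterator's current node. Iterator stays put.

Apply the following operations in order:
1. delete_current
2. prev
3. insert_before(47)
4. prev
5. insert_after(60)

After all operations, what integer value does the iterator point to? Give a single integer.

After 1 (delete_current): list=[3, 1, 8, 6] cursor@3
After 2 (prev): list=[3, 1, 8, 6] cursor@3
After 3 (insert_before(47)): list=[47, 3, 1, 8, 6] cursor@3
After 4 (prev): list=[47, 3, 1, 8, 6] cursor@47
After 5 (insert_after(60)): list=[47, 60, 3, 1, 8, 6] cursor@47

Answer: 47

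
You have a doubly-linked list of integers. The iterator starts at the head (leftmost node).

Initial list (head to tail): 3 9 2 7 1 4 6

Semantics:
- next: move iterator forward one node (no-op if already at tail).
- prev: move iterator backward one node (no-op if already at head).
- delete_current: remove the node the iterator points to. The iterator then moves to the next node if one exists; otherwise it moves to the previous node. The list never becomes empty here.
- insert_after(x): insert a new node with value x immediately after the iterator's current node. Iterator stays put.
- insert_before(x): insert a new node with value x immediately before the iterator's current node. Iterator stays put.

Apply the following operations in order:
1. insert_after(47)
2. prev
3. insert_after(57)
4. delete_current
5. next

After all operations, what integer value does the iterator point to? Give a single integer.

After 1 (insert_after(47)): list=[3, 47, 9, 2, 7, 1, 4, 6] cursor@3
After 2 (prev): list=[3, 47, 9, 2, 7, 1, 4, 6] cursor@3
After 3 (insert_after(57)): list=[3, 57, 47, 9, 2, 7, 1, 4, 6] cursor@3
After 4 (delete_current): list=[57, 47, 9, 2, 7, 1, 4, 6] cursor@57
After 5 (next): list=[57, 47, 9, 2, 7, 1, 4, 6] cursor@47

Answer: 47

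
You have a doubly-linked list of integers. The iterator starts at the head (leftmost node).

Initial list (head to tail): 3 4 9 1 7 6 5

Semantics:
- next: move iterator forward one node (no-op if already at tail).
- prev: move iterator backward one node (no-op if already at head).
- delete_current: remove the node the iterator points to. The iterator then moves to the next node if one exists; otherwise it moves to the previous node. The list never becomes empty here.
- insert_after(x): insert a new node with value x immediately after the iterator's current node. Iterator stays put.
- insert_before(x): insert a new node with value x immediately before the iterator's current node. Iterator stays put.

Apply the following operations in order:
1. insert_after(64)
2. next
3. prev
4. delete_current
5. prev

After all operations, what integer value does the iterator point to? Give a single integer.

After 1 (insert_after(64)): list=[3, 64, 4, 9, 1, 7, 6, 5] cursor@3
After 2 (next): list=[3, 64, 4, 9, 1, 7, 6, 5] cursor@64
After 3 (prev): list=[3, 64, 4, 9, 1, 7, 6, 5] cursor@3
After 4 (delete_current): list=[64, 4, 9, 1, 7, 6, 5] cursor@64
After 5 (prev): list=[64, 4, 9, 1, 7, 6, 5] cursor@64

Answer: 64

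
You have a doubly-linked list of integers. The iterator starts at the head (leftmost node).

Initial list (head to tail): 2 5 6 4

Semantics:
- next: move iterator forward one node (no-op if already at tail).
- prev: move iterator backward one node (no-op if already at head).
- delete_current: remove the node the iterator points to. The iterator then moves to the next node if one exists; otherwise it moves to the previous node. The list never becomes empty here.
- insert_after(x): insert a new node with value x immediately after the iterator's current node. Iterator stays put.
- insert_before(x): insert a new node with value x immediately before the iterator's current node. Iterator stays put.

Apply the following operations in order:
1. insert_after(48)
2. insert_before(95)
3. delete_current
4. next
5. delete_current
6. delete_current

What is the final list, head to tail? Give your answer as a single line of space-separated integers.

After 1 (insert_after(48)): list=[2, 48, 5, 6, 4] cursor@2
After 2 (insert_before(95)): list=[95, 2, 48, 5, 6, 4] cursor@2
After 3 (delete_current): list=[95, 48, 5, 6, 4] cursor@48
After 4 (next): list=[95, 48, 5, 6, 4] cursor@5
After 5 (delete_current): list=[95, 48, 6, 4] cursor@6
After 6 (delete_current): list=[95, 48, 4] cursor@4

Answer: 95 48 4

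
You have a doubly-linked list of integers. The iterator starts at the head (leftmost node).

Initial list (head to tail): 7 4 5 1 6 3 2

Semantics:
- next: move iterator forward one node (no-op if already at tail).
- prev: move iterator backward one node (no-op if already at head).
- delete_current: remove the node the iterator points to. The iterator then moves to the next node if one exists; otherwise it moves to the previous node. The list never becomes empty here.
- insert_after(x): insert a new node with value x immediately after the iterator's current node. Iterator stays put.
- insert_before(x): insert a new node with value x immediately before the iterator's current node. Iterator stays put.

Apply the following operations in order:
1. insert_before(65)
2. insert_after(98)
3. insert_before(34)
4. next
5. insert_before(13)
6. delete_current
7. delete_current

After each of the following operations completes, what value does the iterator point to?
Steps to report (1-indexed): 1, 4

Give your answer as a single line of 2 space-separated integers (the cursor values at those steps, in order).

Answer: 7 98

Derivation:
After 1 (insert_before(65)): list=[65, 7, 4, 5, 1, 6, 3, 2] cursor@7
After 2 (insert_after(98)): list=[65, 7, 98, 4, 5, 1, 6, 3, 2] cursor@7
After 3 (insert_before(34)): list=[65, 34, 7, 98, 4, 5, 1, 6, 3, 2] cursor@7
After 4 (next): list=[65, 34, 7, 98, 4, 5, 1, 6, 3, 2] cursor@98
After 5 (insert_before(13)): list=[65, 34, 7, 13, 98, 4, 5, 1, 6, 3, 2] cursor@98
After 6 (delete_current): list=[65, 34, 7, 13, 4, 5, 1, 6, 3, 2] cursor@4
After 7 (delete_current): list=[65, 34, 7, 13, 5, 1, 6, 3, 2] cursor@5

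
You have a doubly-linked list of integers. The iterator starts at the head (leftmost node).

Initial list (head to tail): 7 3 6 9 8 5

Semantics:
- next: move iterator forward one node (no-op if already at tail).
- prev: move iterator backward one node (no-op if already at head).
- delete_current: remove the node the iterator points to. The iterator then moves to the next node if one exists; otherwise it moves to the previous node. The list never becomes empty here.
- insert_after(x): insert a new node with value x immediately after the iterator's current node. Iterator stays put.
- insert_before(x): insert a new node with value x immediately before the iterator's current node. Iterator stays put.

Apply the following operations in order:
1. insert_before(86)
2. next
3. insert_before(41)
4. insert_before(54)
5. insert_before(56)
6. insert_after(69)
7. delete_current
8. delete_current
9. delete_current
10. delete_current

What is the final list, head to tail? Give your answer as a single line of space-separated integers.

After 1 (insert_before(86)): list=[86, 7, 3, 6, 9, 8, 5] cursor@7
After 2 (next): list=[86, 7, 3, 6, 9, 8, 5] cursor@3
After 3 (insert_before(41)): list=[86, 7, 41, 3, 6, 9, 8, 5] cursor@3
After 4 (insert_before(54)): list=[86, 7, 41, 54, 3, 6, 9, 8, 5] cursor@3
After 5 (insert_before(56)): list=[86, 7, 41, 54, 56, 3, 6, 9, 8, 5] cursor@3
After 6 (insert_after(69)): list=[86, 7, 41, 54, 56, 3, 69, 6, 9, 8, 5] cursor@3
After 7 (delete_current): list=[86, 7, 41, 54, 56, 69, 6, 9, 8, 5] cursor@69
After 8 (delete_current): list=[86, 7, 41, 54, 56, 6, 9, 8, 5] cursor@6
After 9 (delete_current): list=[86, 7, 41, 54, 56, 9, 8, 5] cursor@9
After 10 (delete_current): list=[86, 7, 41, 54, 56, 8, 5] cursor@8

Answer: 86 7 41 54 56 8 5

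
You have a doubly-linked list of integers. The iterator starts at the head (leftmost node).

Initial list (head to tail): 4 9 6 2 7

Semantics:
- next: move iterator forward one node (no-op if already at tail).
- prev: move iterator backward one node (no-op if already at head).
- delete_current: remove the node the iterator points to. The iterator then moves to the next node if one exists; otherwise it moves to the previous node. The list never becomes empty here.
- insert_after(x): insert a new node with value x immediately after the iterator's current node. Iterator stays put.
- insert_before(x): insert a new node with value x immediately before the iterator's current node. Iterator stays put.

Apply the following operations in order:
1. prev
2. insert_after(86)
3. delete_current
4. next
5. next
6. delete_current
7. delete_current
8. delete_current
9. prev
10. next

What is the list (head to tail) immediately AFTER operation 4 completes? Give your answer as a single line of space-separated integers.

After 1 (prev): list=[4, 9, 6, 2, 7] cursor@4
After 2 (insert_after(86)): list=[4, 86, 9, 6, 2, 7] cursor@4
After 3 (delete_current): list=[86, 9, 6, 2, 7] cursor@86
After 4 (next): list=[86, 9, 6, 2, 7] cursor@9

Answer: 86 9 6 2 7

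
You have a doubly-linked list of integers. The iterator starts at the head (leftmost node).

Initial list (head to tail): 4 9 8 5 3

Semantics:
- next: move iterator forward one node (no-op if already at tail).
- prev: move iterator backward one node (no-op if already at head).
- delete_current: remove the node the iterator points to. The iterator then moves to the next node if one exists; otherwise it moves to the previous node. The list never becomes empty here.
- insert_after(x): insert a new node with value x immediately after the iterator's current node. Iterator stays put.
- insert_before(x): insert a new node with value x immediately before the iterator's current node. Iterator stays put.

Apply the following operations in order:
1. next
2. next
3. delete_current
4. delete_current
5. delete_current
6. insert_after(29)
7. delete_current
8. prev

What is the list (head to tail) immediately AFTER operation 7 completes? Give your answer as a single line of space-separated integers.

Answer: 4 29

Derivation:
After 1 (next): list=[4, 9, 8, 5, 3] cursor@9
After 2 (next): list=[4, 9, 8, 5, 3] cursor@8
After 3 (delete_current): list=[4, 9, 5, 3] cursor@5
After 4 (delete_current): list=[4, 9, 3] cursor@3
After 5 (delete_current): list=[4, 9] cursor@9
After 6 (insert_after(29)): list=[4, 9, 29] cursor@9
After 7 (delete_current): list=[4, 29] cursor@29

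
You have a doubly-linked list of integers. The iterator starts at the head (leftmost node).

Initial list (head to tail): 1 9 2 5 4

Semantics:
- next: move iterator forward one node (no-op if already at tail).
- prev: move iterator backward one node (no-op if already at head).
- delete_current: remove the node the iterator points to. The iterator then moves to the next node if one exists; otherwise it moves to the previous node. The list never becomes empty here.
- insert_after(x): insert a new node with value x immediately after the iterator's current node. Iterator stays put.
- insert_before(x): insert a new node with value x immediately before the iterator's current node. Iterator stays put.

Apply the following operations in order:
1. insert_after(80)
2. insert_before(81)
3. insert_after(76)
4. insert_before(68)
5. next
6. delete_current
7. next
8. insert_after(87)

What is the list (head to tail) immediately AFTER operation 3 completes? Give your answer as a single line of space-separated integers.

Answer: 81 1 76 80 9 2 5 4

Derivation:
After 1 (insert_after(80)): list=[1, 80, 9, 2, 5, 4] cursor@1
After 2 (insert_before(81)): list=[81, 1, 80, 9, 2, 5, 4] cursor@1
After 3 (insert_after(76)): list=[81, 1, 76, 80, 9, 2, 5, 4] cursor@1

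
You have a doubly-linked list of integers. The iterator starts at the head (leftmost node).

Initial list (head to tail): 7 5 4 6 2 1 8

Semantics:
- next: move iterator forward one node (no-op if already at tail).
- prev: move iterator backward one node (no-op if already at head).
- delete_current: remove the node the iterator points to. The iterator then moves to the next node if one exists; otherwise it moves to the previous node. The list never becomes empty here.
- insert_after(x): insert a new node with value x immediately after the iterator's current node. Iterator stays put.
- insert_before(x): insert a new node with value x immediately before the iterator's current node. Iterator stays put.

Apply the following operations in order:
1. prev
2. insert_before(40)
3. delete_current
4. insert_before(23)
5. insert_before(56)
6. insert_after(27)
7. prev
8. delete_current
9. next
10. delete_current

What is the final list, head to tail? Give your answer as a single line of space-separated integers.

After 1 (prev): list=[7, 5, 4, 6, 2, 1, 8] cursor@7
After 2 (insert_before(40)): list=[40, 7, 5, 4, 6, 2, 1, 8] cursor@7
After 3 (delete_current): list=[40, 5, 4, 6, 2, 1, 8] cursor@5
After 4 (insert_before(23)): list=[40, 23, 5, 4, 6, 2, 1, 8] cursor@5
After 5 (insert_before(56)): list=[40, 23, 56, 5, 4, 6, 2, 1, 8] cursor@5
After 6 (insert_after(27)): list=[40, 23, 56, 5, 27, 4, 6, 2, 1, 8] cursor@5
After 7 (prev): list=[40, 23, 56, 5, 27, 4, 6, 2, 1, 8] cursor@56
After 8 (delete_current): list=[40, 23, 5, 27, 4, 6, 2, 1, 8] cursor@5
After 9 (next): list=[40, 23, 5, 27, 4, 6, 2, 1, 8] cursor@27
After 10 (delete_current): list=[40, 23, 5, 4, 6, 2, 1, 8] cursor@4

Answer: 40 23 5 4 6 2 1 8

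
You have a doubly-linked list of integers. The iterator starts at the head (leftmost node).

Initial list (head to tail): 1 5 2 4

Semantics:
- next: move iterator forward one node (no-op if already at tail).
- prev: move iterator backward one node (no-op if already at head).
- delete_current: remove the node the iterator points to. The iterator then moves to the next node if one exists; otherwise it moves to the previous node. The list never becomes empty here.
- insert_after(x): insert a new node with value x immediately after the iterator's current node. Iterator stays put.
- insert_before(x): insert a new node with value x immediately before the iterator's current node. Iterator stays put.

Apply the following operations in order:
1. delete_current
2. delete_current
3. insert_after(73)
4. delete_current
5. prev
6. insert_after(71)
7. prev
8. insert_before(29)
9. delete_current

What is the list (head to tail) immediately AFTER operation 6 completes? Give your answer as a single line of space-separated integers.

After 1 (delete_current): list=[5, 2, 4] cursor@5
After 2 (delete_current): list=[2, 4] cursor@2
After 3 (insert_after(73)): list=[2, 73, 4] cursor@2
After 4 (delete_current): list=[73, 4] cursor@73
After 5 (prev): list=[73, 4] cursor@73
After 6 (insert_after(71)): list=[73, 71, 4] cursor@73

Answer: 73 71 4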